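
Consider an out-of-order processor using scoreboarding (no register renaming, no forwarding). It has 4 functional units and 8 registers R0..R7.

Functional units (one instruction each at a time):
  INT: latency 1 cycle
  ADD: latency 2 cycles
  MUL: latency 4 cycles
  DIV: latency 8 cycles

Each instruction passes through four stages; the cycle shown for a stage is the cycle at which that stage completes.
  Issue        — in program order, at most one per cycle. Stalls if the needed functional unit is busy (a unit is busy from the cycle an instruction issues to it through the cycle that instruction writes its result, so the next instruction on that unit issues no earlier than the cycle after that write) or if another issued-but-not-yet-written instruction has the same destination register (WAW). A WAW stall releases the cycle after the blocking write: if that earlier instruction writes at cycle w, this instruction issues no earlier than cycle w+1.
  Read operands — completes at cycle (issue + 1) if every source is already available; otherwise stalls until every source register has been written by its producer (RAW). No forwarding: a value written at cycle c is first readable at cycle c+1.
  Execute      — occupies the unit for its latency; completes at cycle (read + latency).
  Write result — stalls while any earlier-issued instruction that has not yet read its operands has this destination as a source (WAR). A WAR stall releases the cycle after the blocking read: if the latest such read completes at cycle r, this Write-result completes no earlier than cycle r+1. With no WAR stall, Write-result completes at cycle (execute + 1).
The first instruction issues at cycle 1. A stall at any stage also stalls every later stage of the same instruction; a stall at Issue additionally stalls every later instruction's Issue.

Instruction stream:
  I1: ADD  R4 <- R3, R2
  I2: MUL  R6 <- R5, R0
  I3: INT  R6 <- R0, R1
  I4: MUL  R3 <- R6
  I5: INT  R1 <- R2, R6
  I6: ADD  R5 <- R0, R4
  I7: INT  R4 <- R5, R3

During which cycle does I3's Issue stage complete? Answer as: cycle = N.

[1] issue I1 (ADD)
[2] I1 read-ops, issue I2 (MUL)
[3] I2 read-ops
[4] I1 finished on ADD
[5] I1→R4
[7] I2 finished on MUL
[8] I2→R6
[9] issue I3 (INT)
[10] I3 read-ops, issue I4 (MUL)
[11] I3 finished on INT
[12] I3→R6
[13] I4 read-ops, issue I5 (INT)
[14] I5 read-ops, issue I6 (ADD)
[15] I5 finished on INT, I6 read-ops
[16] I5→R1
[17] I4 finished on MUL, I6 finished on ADD, issue I7 (INT)
[18] I4→R3, I6→R5
[19] I7 read-ops
[20] I7 finished on INT
[21] I7→R4

cycle = 9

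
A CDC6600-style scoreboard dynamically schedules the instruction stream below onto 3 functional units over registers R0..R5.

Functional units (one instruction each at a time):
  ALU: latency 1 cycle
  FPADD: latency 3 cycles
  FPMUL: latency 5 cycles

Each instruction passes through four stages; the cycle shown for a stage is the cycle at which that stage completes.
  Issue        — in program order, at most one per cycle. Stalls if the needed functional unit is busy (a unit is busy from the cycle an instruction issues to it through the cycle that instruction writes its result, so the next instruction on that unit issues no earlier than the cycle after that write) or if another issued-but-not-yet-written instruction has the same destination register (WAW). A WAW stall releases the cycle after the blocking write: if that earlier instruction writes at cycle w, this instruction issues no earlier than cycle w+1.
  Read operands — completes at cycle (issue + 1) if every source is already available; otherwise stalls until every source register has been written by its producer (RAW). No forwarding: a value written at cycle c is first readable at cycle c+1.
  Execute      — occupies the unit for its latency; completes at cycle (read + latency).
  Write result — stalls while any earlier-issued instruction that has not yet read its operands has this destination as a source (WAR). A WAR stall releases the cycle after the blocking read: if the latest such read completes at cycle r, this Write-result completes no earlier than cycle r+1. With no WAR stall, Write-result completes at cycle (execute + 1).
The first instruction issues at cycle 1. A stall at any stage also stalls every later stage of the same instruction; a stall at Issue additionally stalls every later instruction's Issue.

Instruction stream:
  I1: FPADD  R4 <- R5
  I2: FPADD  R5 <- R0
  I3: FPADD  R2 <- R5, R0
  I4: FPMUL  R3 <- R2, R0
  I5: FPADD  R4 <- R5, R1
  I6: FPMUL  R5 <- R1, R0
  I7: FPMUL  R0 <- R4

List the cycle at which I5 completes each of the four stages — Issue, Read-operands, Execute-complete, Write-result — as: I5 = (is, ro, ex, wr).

I1  is:1  ro:2  ex:5  wr:6
I2  is:7  ro:8  ex:11  wr:12  — struct: FPADD busy until I1 writes@6
I3  is:13  ro:14  ex:17  wr:18  — struct: FPADD busy until I2 writes@12
I4  is:14  ro:19  ex:24  wr:25  — RAW R2: wait I3 write@18
I5  is:19  ro:20  ex:23  wr:24  — struct: FPADD busy until I3 writes@18
I6  is:26  ro:27  ex:32  wr:33  — struct: FPMUL busy until I4 writes@25
I7  is:34  ro:35  ex:40  wr:41  — struct: FPMUL busy until I6 writes@33

I5 = (19, 20, 23, 24)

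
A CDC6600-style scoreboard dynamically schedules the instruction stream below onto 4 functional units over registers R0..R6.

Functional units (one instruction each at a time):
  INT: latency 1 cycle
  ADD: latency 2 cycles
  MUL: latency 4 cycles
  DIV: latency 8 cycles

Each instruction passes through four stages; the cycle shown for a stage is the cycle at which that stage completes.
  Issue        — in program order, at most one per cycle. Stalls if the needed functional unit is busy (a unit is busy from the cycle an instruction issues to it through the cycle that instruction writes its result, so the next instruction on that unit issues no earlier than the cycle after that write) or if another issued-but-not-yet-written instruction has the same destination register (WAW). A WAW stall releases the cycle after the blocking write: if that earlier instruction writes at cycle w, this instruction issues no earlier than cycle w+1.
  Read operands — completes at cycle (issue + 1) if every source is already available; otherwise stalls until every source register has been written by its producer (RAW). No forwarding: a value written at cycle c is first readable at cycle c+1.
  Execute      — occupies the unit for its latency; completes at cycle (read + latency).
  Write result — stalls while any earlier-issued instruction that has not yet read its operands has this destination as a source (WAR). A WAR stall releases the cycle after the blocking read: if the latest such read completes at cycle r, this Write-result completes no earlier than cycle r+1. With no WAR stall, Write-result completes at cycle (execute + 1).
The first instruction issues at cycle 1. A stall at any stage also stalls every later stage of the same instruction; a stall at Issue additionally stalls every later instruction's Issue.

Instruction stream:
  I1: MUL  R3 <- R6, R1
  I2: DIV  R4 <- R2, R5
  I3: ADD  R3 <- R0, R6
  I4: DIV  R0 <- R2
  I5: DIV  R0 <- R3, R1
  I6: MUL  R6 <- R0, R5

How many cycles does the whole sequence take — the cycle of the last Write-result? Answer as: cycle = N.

I1  is:1  ro:2  ex:6  wr:7
I2  is:2  ro:3  ex:11  wr:12
I3  is:8  ro:9  ex:11  wr:12  — WAW R3: wait I1 write@7
I4  is:13  ro:14  ex:22  wr:23  — struct: DIV busy until I2 writes@12
I5  is:24  ro:25  ex:33  wr:34  — struct: DIV busy until I4 writes@23
I6  is:25  ro:35  ex:39  wr:40  — RAW R0: wait I5 write@34

cycle = 40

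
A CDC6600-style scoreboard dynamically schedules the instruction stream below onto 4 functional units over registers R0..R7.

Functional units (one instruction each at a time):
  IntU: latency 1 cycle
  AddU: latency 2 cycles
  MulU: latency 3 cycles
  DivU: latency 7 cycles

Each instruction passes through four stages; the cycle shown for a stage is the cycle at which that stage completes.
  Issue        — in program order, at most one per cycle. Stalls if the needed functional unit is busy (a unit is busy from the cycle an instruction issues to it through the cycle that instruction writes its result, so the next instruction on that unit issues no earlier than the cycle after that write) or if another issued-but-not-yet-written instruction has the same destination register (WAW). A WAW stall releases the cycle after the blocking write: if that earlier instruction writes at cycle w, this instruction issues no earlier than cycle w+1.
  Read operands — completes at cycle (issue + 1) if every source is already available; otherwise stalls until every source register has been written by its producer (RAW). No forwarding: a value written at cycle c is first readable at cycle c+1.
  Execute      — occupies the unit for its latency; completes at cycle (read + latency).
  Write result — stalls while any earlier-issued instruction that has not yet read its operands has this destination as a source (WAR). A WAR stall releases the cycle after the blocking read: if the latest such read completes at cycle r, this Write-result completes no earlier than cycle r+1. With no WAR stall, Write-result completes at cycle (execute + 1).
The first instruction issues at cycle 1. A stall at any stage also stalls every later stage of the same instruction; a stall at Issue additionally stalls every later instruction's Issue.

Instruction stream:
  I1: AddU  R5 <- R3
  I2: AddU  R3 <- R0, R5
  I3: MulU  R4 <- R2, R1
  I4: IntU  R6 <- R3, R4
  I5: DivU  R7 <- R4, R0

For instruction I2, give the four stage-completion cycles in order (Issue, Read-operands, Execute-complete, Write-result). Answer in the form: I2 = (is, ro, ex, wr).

[I1] 1/2/4/5
[I2] 6/7/9/10  (struct: AddU busy until I1 writes@5)
[I3] 7/8/11/12
[I4] 8/13/14/15  (RAW R4: wait I3 write@12)
[I5] 9/13/20/21  (RAW R4: wait I3 write@12)

I2 = (6, 7, 9, 10)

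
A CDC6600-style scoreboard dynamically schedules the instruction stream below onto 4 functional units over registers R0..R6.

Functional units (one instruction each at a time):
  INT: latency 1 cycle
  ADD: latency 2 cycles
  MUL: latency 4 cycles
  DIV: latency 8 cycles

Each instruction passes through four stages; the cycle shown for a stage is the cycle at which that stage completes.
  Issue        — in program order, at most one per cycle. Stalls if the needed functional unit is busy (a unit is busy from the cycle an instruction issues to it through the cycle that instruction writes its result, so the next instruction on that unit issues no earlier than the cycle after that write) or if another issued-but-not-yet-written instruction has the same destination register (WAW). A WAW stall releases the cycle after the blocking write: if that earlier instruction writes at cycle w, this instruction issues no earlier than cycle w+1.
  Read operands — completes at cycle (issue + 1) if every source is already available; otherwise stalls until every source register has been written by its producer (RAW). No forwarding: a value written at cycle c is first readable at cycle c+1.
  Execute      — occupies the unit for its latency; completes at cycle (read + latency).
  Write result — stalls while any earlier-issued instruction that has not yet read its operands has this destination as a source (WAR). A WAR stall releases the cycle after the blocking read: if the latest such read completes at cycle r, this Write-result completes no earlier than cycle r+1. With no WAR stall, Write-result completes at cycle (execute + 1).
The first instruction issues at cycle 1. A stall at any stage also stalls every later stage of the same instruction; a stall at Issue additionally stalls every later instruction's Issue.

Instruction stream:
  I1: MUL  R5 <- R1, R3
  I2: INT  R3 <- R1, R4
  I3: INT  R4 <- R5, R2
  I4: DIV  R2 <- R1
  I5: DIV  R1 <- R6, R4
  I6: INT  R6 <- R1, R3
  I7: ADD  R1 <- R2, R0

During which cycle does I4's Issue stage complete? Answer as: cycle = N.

cycle = 7

1) issue 1, read 2, done 6, write 7
2) issue 2, read 3, done 4, write 5
3) issue 6, read 8, done 9, write 10  <struct: INT busy until I2 writes@5 / RAW R5: wait I1 write@7>
4) issue 7, read 8, done 16, write 17
5) issue 18, read 19, done 27, write 28  <struct: DIV busy until I4 writes@17>
6) issue 19, read 29, done 30, write 31  <RAW R1: wait I5 write@28>
7) issue 29, read 30, done 32, write 33  <WAW R1: wait I5 write@28>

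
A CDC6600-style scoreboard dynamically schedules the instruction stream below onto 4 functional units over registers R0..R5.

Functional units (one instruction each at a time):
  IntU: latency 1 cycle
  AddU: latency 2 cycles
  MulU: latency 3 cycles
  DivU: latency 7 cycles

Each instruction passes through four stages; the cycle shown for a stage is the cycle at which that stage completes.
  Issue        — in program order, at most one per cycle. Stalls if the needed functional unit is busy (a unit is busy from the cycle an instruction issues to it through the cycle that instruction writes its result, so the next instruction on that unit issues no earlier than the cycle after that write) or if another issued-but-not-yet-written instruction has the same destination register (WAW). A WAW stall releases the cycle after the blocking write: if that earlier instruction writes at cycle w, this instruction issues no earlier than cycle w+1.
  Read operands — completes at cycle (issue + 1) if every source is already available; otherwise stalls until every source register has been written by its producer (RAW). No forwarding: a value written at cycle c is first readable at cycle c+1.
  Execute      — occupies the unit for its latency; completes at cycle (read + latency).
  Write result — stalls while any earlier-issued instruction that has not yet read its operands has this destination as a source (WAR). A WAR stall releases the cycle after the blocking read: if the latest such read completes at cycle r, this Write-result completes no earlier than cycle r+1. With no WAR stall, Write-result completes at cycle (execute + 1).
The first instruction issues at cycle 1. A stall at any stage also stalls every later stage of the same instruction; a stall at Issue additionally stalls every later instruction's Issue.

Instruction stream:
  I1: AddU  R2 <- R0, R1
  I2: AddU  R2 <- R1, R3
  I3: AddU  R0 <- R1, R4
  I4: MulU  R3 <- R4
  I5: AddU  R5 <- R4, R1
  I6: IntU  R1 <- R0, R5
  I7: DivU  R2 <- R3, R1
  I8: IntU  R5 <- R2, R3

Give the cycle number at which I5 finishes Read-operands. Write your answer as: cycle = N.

cycle = 17

[I1] 1/2/4/5
[I2] 6/7/9/10  (struct: AddU busy until I1 writes@5)
[I3] 11/12/14/15  (struct: AddU busy until I2 writes@10)
[I4] 12/13/16/17
[I5] 16/17/19/20  (struct: AddU busy until I3 writes@15)
[I6] 17/21/22/23  (RAW R5: wait I5 write@20)
[I7] 18/24/31/32  (RAW R1: wait I6 write@23)
[I8] 24/33/34/35  (struct: IntU busy until I6 writes@23; RAW R2: wait I7 write@32)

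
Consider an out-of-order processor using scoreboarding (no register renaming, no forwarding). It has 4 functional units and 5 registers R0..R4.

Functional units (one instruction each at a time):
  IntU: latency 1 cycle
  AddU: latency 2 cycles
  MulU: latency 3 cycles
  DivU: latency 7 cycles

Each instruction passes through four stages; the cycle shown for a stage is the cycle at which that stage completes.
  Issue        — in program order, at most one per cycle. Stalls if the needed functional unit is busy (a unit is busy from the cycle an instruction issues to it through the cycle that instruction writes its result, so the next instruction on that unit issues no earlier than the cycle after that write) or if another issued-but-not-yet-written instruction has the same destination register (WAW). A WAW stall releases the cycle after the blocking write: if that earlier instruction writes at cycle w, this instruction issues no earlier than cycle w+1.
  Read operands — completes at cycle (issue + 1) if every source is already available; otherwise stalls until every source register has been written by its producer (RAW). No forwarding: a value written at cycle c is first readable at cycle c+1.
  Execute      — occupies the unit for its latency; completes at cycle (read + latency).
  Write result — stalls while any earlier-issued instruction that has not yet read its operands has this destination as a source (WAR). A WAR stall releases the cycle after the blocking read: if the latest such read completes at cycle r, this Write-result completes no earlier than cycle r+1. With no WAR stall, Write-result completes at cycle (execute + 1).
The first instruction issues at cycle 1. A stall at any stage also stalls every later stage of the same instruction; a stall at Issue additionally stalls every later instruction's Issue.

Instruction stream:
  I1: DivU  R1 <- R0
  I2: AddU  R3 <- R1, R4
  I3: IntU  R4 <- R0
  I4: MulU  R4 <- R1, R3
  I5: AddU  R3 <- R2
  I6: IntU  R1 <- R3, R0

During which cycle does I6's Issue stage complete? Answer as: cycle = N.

t=1  issue I1 (DivU)
t=2  I1 read-ops; issue I2 (AddU)
t=3  issue I3 (IntU)
t=4  I3 read-ops
t=5  I3 finished on IntU
t=9  I1 finished on DivU
t=10  I1→R1
t=11  I2 read-ops
t=12  I3→R4
t=13  I2 finished on AddU; issue I4 (MulU)
t=14  I2→R3
t=15  I4 read-ops; issue I5 (AddU)
t=16  I5 read-ops; issue I6 (IntU)
t=18  I4 finished on MulU; I5 finished on AddU
t=19  I4→R4; I5→R3
t=20  I6 read-ops
t=21  I6 finished on IntU
t=22  I6→R1

cycle = 16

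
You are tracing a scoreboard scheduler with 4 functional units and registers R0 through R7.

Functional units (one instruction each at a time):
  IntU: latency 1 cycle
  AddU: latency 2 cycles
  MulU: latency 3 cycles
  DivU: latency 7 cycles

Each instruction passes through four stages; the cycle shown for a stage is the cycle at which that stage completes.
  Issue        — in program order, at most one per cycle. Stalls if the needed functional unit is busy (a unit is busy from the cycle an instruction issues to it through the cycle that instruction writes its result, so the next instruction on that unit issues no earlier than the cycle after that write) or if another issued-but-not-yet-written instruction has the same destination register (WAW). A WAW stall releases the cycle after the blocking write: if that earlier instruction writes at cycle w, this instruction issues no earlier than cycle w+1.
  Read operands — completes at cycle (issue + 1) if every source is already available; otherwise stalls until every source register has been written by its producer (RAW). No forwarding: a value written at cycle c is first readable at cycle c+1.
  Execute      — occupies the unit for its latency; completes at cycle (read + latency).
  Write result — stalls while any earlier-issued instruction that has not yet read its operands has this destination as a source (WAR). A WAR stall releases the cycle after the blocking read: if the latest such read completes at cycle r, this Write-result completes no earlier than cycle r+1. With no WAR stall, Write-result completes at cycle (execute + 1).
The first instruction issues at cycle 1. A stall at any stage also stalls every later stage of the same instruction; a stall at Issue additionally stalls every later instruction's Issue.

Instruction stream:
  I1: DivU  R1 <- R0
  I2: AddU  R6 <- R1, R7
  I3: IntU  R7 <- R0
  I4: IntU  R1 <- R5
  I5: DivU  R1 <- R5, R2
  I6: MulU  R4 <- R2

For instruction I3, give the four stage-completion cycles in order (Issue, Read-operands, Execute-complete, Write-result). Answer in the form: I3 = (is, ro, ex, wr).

I3 = (3, 4, 5, 12)

[I1] 1/2/9/10
[I2] 2/11/13/14  (RAW R1: wait I1 write@10)
[I3] 3/4/5/12  (WAR R7: wait I2 read@11)
[I4] 13/14/15/16  (struct: IntU busy until I3 writes@12)
[I5] 17/18/25/26  (WAW R1: wait I4 write@16)
[I6] 18/19/22/23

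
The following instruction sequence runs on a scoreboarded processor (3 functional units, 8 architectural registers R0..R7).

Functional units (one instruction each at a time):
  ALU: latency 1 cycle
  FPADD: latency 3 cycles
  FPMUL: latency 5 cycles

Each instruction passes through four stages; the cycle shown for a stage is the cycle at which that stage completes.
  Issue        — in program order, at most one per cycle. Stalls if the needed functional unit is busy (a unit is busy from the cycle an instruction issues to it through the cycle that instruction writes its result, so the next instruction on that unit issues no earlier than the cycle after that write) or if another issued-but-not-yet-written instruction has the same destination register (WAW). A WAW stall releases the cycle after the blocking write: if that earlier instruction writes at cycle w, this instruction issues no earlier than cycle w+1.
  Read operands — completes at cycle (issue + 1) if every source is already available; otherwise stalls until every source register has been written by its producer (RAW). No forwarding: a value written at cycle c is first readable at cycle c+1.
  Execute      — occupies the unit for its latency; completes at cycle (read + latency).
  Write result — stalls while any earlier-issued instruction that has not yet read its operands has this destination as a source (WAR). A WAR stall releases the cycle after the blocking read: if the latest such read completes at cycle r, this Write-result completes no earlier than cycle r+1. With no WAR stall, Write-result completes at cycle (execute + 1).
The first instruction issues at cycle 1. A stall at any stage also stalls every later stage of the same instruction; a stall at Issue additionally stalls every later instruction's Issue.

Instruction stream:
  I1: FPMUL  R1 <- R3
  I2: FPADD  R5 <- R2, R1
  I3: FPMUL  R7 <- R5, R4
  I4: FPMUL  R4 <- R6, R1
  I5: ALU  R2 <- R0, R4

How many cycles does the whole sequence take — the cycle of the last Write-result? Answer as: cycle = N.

cycle = 31

I1: IS=1 RO=2 EX=7 WR=8
I2: IS=2 RO=9 EX=12 WR=13  [RAW R1: wait I1 write@8]
I3: IS=9 RO=14 EX=19 WR=20  [struct: FPMUL busy until I1 writes@8; RAW R5: wait I2 write@13]
I4: IS=21 RO=22 EX=27 WR=28  [struct: FPMUL busy until I3 writes@20]
I5: IS=22 RO=29 EX=30 WR=31  [RAW R4: wait I4 write@28]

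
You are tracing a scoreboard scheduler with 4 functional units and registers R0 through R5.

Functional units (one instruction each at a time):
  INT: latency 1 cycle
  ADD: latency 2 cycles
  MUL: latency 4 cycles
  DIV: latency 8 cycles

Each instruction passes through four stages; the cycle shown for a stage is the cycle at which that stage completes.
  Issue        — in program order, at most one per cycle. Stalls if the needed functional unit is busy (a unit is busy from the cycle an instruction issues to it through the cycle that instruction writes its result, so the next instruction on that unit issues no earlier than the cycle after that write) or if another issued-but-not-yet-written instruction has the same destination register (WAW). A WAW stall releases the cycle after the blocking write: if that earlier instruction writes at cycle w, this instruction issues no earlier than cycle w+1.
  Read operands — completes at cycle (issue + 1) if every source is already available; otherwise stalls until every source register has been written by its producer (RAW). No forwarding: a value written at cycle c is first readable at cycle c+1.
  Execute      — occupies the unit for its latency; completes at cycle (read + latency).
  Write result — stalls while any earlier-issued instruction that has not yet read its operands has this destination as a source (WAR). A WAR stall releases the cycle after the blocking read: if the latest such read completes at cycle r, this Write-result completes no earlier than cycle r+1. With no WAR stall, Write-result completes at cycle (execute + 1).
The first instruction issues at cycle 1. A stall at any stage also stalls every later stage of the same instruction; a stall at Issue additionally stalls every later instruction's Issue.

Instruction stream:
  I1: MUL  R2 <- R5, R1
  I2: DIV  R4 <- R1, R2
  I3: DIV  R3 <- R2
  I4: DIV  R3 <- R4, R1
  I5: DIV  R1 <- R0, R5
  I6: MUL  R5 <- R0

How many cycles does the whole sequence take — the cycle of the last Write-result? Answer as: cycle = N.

c1: I1 dispatched to MUL
c2: I1 operands ready; I2 dispatched to DIV
c6: I1 complete
c7: R2←I1
c8: I2 operands ready
c16: I2 complete
c17: R4←I2
c18: I3 dispatched to DIV
c19: I3 operands ready
c27: I3 complete
c28: R3←I3
c29: I4 dispatched to DIV
c30: I4 operands ready
c38: I4 complete
c39: R3←I4
c40: I5 dispatched to DIV
c41: I5 operands ready; I6 dispatched to MUL
c42: I6 operands ready
c46: I6 complete
c47: R5←I6
c49: I5 complete
c50: R1←I5

cycle = 50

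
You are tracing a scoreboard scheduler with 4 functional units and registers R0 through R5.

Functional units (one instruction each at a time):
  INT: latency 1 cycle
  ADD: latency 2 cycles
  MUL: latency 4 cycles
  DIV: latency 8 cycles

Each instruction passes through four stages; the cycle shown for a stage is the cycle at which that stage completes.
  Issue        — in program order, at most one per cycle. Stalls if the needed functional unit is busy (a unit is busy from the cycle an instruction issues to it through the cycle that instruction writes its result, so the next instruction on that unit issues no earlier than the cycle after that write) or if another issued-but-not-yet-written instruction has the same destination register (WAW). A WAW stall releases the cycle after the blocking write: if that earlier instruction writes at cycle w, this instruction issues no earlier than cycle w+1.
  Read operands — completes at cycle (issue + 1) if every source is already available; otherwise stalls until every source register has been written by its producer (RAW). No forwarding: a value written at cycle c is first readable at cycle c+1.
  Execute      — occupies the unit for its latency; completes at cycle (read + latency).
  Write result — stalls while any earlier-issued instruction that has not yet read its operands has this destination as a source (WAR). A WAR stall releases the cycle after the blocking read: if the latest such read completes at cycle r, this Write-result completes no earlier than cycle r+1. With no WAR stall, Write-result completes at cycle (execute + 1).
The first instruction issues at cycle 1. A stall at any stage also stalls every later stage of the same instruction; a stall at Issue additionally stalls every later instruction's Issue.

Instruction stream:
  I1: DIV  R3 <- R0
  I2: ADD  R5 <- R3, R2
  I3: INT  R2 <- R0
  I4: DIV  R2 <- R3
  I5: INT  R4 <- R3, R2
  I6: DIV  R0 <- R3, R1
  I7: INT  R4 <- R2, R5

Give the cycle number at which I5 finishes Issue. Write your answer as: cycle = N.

c1: I1 dispatched to DIV
c2: I1 operands ready | I2 dispatched to ADD
c3: I3 dispatched to INT
c4: I3 operands ready
c5: I3 complete
c10: I1 complete
c11: R3←I1
c12: I2 operands ready
c13: R2←I3
c14: I2 complete | I4 dispatched to DIV
c15: R5←I2 | I4 operands ready | I5 dispatched to INT
c23: I4 complete
c24: R2←I4
c25: I5 operands ready | I6 dispatched to DIV
c26: I5 complete | I6 operands ready
c27: R4←I5
c28: I7 dispatched to INT
c29: I7 operands ready
c30: I7 complete
c31: R4←I7
c34: I6 complete
c35: R0←I6

cycle = 15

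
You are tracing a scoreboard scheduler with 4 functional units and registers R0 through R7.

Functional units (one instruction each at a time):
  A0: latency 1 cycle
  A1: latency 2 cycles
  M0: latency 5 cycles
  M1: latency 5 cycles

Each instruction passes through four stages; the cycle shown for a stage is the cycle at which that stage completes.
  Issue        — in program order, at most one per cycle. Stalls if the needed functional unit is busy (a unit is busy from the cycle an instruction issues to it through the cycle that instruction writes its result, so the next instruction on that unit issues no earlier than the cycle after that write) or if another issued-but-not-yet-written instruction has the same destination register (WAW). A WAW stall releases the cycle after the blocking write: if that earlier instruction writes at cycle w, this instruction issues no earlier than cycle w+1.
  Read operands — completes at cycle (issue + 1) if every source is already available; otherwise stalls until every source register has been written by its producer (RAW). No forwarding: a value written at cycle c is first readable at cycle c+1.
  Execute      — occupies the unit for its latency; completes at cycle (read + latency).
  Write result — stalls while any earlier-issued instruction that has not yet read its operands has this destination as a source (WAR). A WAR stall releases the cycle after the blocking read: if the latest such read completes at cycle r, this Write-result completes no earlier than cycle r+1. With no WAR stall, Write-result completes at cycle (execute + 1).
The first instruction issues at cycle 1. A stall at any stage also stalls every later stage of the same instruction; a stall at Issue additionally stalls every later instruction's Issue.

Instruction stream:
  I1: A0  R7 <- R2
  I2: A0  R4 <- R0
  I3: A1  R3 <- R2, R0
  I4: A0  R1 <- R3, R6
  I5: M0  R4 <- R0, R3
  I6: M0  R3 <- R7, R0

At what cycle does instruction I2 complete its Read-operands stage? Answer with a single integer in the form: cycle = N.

cycle = 6

  I1 | 1 | 2 | 3 | 4
  I2 | 5 | 6 | 7 | 8   struct: A0 busy until I1 writes@4
  I3 | 6 | 7 | 9 | 10
  I4 | 9 | 11 | 12 | 13   struct: A0 busy until I2 writes@8 · RAW R3: wait I3 write@10
  I5 | 10 | 11 | 16 | 17
  I6 | 18 | 19 | 24 | 25   struct: M0 busy until I5 writes@17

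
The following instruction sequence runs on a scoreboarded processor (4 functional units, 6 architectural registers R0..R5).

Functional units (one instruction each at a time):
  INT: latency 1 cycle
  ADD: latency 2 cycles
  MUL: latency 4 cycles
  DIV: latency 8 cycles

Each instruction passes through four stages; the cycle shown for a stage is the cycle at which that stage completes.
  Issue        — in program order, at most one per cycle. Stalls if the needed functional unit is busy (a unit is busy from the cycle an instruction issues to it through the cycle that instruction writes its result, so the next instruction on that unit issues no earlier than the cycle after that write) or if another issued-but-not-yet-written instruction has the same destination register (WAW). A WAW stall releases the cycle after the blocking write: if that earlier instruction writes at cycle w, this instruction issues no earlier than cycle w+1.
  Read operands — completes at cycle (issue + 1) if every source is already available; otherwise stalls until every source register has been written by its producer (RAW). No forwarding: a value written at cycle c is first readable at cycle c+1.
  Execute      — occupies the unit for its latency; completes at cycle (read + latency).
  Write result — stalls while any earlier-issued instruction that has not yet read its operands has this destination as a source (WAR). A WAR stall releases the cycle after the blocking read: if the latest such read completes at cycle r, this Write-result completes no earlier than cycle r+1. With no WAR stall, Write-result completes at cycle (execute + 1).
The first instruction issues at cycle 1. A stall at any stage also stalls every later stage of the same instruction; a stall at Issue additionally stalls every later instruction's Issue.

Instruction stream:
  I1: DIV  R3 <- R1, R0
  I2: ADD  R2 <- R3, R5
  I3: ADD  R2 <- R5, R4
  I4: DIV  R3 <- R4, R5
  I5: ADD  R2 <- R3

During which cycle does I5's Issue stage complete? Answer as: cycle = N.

1) issue 1, read 2, done 10, write 11
2) issue 2, read 12, done 14, write 15  <RAW R3: wait I1 write@11>
3) issue 16, read 17, done 19, write 20  <struct: ADD busy until I2 writes@15>
4) issue 17, read 18, done 26, write 27
5) issue 21, read 28, done 30, write 31  <struct: ADD busy until I3 writes@20 / RAW R3: wait I4 write@27>

cycle = 21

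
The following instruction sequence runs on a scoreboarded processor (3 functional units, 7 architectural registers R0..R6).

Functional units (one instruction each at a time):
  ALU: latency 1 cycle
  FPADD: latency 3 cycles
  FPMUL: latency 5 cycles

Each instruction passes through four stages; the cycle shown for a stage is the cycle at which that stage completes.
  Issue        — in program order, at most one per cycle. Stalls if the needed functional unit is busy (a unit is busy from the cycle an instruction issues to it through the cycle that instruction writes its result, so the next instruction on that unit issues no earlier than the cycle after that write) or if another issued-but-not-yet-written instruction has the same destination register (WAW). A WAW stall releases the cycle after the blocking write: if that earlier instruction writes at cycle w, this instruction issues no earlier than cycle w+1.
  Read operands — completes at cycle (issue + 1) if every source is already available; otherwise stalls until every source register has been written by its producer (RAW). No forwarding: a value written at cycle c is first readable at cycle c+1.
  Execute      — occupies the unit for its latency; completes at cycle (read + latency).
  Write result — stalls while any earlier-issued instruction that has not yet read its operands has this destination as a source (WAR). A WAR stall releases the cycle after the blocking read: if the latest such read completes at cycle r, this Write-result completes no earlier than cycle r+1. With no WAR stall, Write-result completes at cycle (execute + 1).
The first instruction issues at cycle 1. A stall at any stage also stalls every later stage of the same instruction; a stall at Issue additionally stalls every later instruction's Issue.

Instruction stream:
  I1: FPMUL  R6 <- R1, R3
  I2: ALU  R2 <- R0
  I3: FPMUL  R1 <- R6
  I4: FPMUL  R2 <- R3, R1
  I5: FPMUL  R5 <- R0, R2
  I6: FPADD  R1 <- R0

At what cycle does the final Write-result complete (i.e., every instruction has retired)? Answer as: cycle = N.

cycle 1: issue I1 (FPMUL)
cycle 2: I1 read-ops | issue I2 (ALU)
cycle 3: I2 read-ops
cycle 4: I2 finished on ALU
cycle 5: I2→R2
cycle 7: I1 finished on FPMUL
cycle 8: I1→R6
cycle 9: issue I3 (FPMUL)
cycle 10: I3 read-ops
cycle 15: I3 finished on FPMUL
cycle 16: I3→R1
cycle 17: issue I4 (FPMUL)
cycle 18: I4 read-ops
cycle 23: I4 finished on FPMUL
cycle 24: I4→R2
cycle 25: issue I5 (FPMUL)
cycle 26: I5 read-ops | issue I6 (FPADD)
cycle 27: I6 read-ops
cycle 30: I6 finished on FPADD
cycle 31: I5 finished on FPMUL | I6→R1
cycle 32: I5→R5

cycle = 32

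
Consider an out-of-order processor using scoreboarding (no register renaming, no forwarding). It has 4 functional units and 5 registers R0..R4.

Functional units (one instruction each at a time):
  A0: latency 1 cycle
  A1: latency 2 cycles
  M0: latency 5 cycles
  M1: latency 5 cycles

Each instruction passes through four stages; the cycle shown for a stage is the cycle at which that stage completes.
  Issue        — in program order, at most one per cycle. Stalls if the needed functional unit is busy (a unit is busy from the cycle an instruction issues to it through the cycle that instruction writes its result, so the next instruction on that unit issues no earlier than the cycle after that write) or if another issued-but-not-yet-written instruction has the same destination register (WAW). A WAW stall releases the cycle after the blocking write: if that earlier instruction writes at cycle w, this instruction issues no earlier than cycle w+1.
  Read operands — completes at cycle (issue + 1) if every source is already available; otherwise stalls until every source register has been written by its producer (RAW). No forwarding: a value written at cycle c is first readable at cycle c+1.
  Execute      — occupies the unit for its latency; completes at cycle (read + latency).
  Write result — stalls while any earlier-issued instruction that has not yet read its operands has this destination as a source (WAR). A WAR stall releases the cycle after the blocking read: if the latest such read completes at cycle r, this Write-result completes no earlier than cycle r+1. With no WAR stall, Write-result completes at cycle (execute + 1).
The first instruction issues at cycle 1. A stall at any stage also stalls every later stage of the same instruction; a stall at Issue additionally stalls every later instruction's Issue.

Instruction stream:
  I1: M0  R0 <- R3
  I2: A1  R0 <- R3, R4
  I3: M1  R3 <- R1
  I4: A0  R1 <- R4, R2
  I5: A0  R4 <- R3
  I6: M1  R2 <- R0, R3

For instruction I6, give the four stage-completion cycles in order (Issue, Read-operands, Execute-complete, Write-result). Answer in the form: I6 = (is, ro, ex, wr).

I6 = (18, 19, 24, 25)

I1: IS=1 RO=2 EX=7 WR=8
I2: IS=9 RO=10 EX=12 WR=13  [WAW R0: wait I1 write@8]
I3: IS=10 RO=11 EX=16 WR=17
I4: IS=11 RO=12 EX=13 WR=14
I5: IS=15 RO=18 EX=19 WR=20  [struct: A0 busy until I4 writes@14; RAW R3: wait I3 write@17]
I6: IS=18 RO=19 EX=24 WR=25  [struct: M1 busy until I3 writes@17]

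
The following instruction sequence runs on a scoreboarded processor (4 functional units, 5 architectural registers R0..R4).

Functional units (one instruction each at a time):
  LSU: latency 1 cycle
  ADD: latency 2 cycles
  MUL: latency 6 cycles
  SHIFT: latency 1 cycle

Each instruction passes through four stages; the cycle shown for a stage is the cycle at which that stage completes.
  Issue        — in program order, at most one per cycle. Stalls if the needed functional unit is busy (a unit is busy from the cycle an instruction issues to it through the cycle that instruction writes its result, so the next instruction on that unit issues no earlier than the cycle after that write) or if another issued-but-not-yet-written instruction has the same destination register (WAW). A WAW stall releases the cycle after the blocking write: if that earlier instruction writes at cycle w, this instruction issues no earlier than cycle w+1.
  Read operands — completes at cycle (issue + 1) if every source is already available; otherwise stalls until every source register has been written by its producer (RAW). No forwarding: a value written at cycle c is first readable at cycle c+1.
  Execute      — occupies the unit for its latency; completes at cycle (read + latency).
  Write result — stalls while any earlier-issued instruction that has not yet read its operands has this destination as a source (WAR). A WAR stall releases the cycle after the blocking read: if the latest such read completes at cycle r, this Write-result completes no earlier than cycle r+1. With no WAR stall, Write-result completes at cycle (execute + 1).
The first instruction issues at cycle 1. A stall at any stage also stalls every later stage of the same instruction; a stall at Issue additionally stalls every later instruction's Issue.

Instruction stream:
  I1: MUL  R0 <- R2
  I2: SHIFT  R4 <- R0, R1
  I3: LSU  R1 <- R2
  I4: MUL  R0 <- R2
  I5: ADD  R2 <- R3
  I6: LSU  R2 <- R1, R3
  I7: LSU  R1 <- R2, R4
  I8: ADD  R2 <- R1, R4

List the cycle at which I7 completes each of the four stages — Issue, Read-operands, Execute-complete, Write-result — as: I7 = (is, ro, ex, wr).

I7 = (20, 21, 22, 23)

I1 -> (1, 2, 8, 9)
I2 -> (2, 10, 11, 12)  // RAW R0: wait I1 write@9
I3 -> (3, 4, 5, 11)  // WAR R1: wait I2 read@10
I4 -> (10, 11, 17, 18)  // struct: MUL busy until I1 writes@9
I5 -> (11, 12, 14, 15)
I6 -> (16, 17, 18, 19)  // WAW R2: wait I5 write@15
I7 -> (20, 21, 22, 23)  // struct: LSU busy until I6 writes@19
I8 -> (21, 24, 26, 27)  // RAW R1: wait I7 write@23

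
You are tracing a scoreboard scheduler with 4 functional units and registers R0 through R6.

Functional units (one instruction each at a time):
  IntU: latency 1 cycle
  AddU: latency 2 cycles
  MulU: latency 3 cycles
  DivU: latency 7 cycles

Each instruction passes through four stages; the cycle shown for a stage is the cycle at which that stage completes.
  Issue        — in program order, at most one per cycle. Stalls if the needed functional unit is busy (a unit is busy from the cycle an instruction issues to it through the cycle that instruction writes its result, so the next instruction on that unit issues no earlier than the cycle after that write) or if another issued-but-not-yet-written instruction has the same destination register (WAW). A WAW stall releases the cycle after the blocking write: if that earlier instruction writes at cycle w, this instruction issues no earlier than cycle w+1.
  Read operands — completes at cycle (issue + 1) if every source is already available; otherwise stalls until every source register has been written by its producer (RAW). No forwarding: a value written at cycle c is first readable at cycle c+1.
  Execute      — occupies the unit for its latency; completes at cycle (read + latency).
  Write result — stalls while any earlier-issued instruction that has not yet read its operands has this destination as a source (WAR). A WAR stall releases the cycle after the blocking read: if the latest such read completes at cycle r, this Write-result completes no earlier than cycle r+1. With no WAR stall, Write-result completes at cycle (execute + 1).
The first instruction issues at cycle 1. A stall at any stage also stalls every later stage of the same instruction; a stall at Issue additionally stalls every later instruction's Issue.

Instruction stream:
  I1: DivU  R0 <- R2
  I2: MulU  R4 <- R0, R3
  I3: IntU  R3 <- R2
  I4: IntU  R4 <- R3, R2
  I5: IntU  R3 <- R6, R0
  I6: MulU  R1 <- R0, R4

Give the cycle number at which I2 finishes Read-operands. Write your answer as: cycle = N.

[1] I1 issues→DivU
[2] I1 reads · I2 issues→MulU
[3] I3 issues→IntU
[4] I3 reads
[5] I3 exec-done
[9] I1 exec-done
[10] I1 writes R0
[11] I2 reads
[12] I3 writes R3
[14] I2 exec-done
[15] I2 writes R4
[16] I4 issues→IntU
[17] I4 reads
[18] I4 exec-done
[19] I4 writes R4
[20] I5 issues→IntU
[21] I5 reads · I6 issues→MulU
[22] I5 exec-done · I6 reads
[23] I5 writes R3
[25] I6 exec-done
[26] I6 writes R1

cycle = 11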